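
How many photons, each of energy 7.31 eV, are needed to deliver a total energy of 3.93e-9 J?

3.36e9 photons

Per-photon energy: E = 1.171e-18 J (from energy = 7.31 eV).
N = E_total / E_photon = 3.93e-9 J / 1.171e-18 J = 3.36e9.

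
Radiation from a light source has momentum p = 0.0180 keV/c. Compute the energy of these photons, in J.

2.88 × 10^-18 J

(c = 2.99792458 × 10^8 m/s, 1 eV = 1.602176634 × 10^-19 J.)
Convert to SI: p = 0.0180 keV/c = 9.6197 × 10^-27 kg·m/s.
For a photon E = pc, so E = 2.884 × 10^-18 J.
So E ≈ 2.88 × 10^-18 J.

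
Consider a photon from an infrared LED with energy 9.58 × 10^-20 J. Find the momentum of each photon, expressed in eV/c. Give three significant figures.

0.598 eV/c

The photon relation is p = E/c, giving p = 3.196 × 10^-28 kg·m/s.
Converting to eV/c: p = 0.5979 eV/c ≈ 0.598 eV/c.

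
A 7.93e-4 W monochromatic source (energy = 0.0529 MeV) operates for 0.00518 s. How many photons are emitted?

Total energy: E_total = P·t = 7.93e-4 × 0.00518 = 4.108e-6 J.
Per-photon energy: E = 8.476e-15 J.
N = E_total / E_photon = 4.85e8.

4.85e8 photons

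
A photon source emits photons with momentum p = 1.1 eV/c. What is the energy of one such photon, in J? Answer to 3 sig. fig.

Convert to SI: p = 1.1 eV/c = 5.8787e-28 kg·m/s.
For a photon E = pc, so E = 1.762e-19 J.
So E ≈ 1.76e-19 J.

1.76e-19 J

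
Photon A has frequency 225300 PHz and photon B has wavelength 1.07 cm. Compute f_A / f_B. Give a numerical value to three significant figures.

8.04e9

f_A = 2.253e20 Hz (from frequency = 225300 PHz, via f given directly).
f_B = 2.802e10 Hz (from wavelength = 1.07 cm, via f = c/λ).
Ratio = 2.253e20 / 2.802e10 = 8.04e9.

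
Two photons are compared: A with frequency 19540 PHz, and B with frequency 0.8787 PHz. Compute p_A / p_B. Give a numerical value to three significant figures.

p_A = 4.319 × 10^-23 kg·m/s (from frequency = 19540 PHz, via p = hf/c).
p_B = 1.942 × 10^-27 kg·m/s (from frequency = 0.8787 PHz, via p = hf/c).
Ratio = 4.319 × 10^-23 / 1.942 × 10^-27 = 2.22 × 10^4.

2.22 × 10^4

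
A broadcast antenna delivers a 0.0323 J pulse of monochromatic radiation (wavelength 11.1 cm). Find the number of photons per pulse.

Per-photon energy: E = 1.790·10^-24 J (from wavelength = 11.1 cm).
N = E_total / E_photon = 0.0323 J / 1.790·10^-24 J = 1.80·10^22.

1.80·10^22 photons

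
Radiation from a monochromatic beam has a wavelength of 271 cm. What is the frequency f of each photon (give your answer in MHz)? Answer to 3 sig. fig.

111 MHz

Use c = 2.99792458e8 m/s.
Convert to SI: λ = 271 cm = 2.71 m.
Apply f = c/λ: f = 1.106e8 Hz.
Converting to MHz: f = 110.6 MHz ≈ 111 MHz.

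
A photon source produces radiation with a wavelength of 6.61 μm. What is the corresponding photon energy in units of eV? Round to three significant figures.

0.188 eV

(h = 6.62607015e-34 J·s, c = 2.99792458e8 m/s, 1 eV = 1.602176634e-19 J.)
In SI units: λ = 6.61 μm = 6.61e-6 m.
The photon relation is E = hc/λ, giving E = 3.005e-20 J.
Converting to eV: E = 0.1876 eV ≈ 0.188 eV.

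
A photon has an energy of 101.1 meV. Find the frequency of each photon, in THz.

(h = 6.62607015e-34 J·s, 1 eV = 1.602176634e-19 J.)
Convert to SI: E = 101.1 meV = 1.6198e-20 J.
Since f = E/h for a photon, f = 2.445e13 Hz.
Converting to THz: f = 24.45 THz ≈ 24.4 THz.

24.4 THz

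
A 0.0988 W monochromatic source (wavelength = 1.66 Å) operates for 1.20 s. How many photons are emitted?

9.91e13 photons

Total energy: E_total = P·t = 0.0988 × 1.20 = 0.1186 J.
Per-photon energy: E = 1.197e-15 J.
N = E_total / E_photon = 9.91e13.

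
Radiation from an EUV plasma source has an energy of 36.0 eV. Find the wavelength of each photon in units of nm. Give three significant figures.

34.4 nm

In SI units: E = 36.0 eV = 5.7678 × 10^-18 J.
The photon relation is λ = hc/E, giving λ = 3.444 × 10^-8 m.
Converting to nm: λ = 34.44 nm ≈ 34.4 nm.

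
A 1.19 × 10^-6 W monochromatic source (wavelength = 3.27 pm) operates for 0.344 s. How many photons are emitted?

6.74 × 10^6 photons

Total energy: E_total = P·t = 1.19 × 10^-6 × 0.344 = 4.094 × 10^-7 J.
Per-photon energy: E = 6.075 × 10^-14 J.
N = E_total / E_photon = 6.74 × 10^6.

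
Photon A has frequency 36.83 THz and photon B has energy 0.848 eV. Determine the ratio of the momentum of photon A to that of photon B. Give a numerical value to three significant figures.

0.180

p_A = 8.140e-29 kg·m/s (from frequency = 36.83 THz, via p = hf/c).
p_B = 4.532e-28 kg·m/s (from energy = 0.848 eV, via p = E/c).
Ratio = 8.140e-29 / 4.532e-28 = 0.180.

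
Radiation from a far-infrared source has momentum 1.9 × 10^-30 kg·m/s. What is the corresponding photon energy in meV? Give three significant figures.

3.56 meV

(c = 2.99792458 × 10^8 m/s, 1 eV = 1.602176634 × 10^-19 J.)
For a photon E = pc, so E = 5.696 × 10^-22 J.
Converting to meV: E = 3.555 meV ≈ 3.56 meV.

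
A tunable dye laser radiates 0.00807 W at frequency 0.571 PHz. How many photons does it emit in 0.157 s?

3.35e15 photons

Total energy: E_total = P·t = 0.00807 × 0.157 = 0.001267 J.
Per-photon energy: E = 3.783e-19 J.
N = E_total / E_photon = 3.35e15.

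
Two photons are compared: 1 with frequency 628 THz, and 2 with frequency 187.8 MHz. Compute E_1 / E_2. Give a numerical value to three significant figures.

3.34 × 10^6

E_1 = 4.161 × 10^-19 J (from frequency = 628 THz, via E = hf).
E_2 = 1.244 × 10^-25 J (from frequency = 187.8 MHz, via E = hf).
Ratio = 4.161 × 10^-19 / 1.244 × 10^-25 = 3.34 × 10^6.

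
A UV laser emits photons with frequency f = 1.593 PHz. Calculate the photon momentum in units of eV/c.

6.59 eV/c

First convert: f = 1.593 PHz = 1.593 × 10^15 Hz.
Apply p = hf/c: p = 3.521 × 10^-27 kg·m/s.
Converting to eV/c: p = 6.588 eV/c ≈ 6.59 eV/c.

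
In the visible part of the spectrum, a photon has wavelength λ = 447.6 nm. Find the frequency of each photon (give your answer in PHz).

0.670 PHz

Take c = 2.99792458 × 10^8 m/s.
In SI units: λ = 447.6 nm = 4.476 × 10^-7 m.
The photon relation is f = c/λ, giving f = 6.698 × 10^14 Hz.
Converting to PHz: f = 0.6698 PHz ≈ 0.670 PHz.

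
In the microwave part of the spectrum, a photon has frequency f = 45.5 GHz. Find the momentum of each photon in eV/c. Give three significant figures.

In SI units: f = 45.5 GHz = 4.55 × 10^10 Hz.
Apply p = hf/c: p = 1.006 × 10^-31 kg·m/s.
Converting to eV/c: p = 1.882 × 10^-4 eV/c ≈ 1.88 × 10^-4 eV/c.

1.88 × 10^-4 eV/c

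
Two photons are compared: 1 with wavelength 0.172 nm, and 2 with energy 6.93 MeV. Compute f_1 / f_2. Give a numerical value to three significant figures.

1.04e-3

f_1 = 1.743e18 Hz (from wavelength = 0.172 nm, via f = c/λ).
f_2 = 1.676e21 Hz (from energy = 6.93 MeV, via f = E/h).
Ratio = 1.743e18 / 1.676e21 = 1.04e-3.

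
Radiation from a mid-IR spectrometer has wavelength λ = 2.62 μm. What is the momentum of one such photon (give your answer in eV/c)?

Take h = 6.62607015e-34 J·s, c = 2.99792458e8 m/s, 1 eV = 1.602176634e-19 J.
Convert to SI: λ = 2.62 μm = 2.62e-6 m.
For a photon p = h/λ, so p = 2.529e-28 kg·m/s.
Converting to eV/c: p = 0.4732 eV/c ≈ 0.473 eV/c.

0.473 eV/c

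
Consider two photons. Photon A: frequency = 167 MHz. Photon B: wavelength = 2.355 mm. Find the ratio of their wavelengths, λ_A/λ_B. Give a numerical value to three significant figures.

λ_A = 1.795 m (from frequency = 167 MHz, via λ = c/f).
λ_B = 0.002355 m (from wavelength = 2.355 mm, via λ given directly).
Ratio = 1.795 / 0.002355 = 762.

762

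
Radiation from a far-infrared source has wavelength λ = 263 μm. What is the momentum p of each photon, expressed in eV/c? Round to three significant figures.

4.71e-3 eV/c

Use h = 6.62607015e-34 J·s, c = 2.99792458e8 m/s, 1 eV = 1.602176634e-19 J.
First convert: λ = 263 μm = 2.63e-4 m.
The photon relation is p = h/λ, giving p = 2.519e-30 kg·m/s.
Converting to eV/c: p = 0.004714 eV/c ≈ 4.71e-3 eV/c.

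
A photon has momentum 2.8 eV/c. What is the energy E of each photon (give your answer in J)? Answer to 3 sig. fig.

(c = 2.99792458 × 10^8 m/s, 1 eV = 1.602176634 × 10^-19 J.)
In SI units: p = 2.8 eV/c = 1.4964 × 10^-27 kg·m/s.
Since E = pc for a photon, E = 4.486 × 10^-19 J.
So E ≈ 4.49 × 10^-19 J.

4.49 × 10^-19 J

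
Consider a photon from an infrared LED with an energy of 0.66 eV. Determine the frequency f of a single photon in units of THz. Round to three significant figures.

160 THz

Convert to SI: E = 0.66 eV = 1.0574 × 10^-19 J.
Since f = E/h for a photon, f = 1.596 × 10^14 Hz.
Converting to THz: f = 159.6 THz ≈ 160 THz.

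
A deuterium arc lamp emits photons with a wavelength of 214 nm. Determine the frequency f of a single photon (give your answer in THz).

First convert: λ = 214 nm = 2.14·10^-7 m.
For a photon f = c/λ, so f = 1.401·10^15 Hz.
Converting to THz: f = 1401 THz ≈ 1400 THz.

1400 THz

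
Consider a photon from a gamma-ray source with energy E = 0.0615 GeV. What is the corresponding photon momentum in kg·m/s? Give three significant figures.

In SI units: E = 0.0615 GeV = 9.8534e-12 J.
For a photon p = E/c, so p = 3.287e-20 kg·m/s.
So p ≈ 3.29e-20 kg·m/s.

3.29e-20 kg·m/s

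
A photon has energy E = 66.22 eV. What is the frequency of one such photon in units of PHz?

(h = 6.62607015e-34 J·s, 1 eV = 1.602176634e-19 J.)
First convert: E = 66.22 eV = 1.0610e-17 J.
The photon relation is f = E/h, giving f = 1.601e16 Hz.
Converting to PHz: f = 16.01 PHz ≈ 16.0 PHz.

16.0 PHz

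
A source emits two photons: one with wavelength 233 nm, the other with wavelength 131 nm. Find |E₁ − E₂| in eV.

4.14 eV

Using E = hc/λ: E₁ = 8.526e-19 J, E₂ = 1.516e-18 J.
|ΔE| = |8.526e-19 − 1.516e-18| = 6.64e-19 J = 4.14 eV.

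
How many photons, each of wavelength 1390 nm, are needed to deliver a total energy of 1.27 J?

8.89 × 10^18 photons

Per-photon energy: E = 1.429 × 10^-19 J (from wavelength = 1390 nm).
N = E_total / E_photon = 1.27 J / 1.429 × 10^-19 J = 8.89 × 10^18.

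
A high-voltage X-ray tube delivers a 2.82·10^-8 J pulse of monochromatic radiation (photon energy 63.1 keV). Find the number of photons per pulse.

2.79·10^6 photons

Per-photon energy: E = 1.011·10^-14 J (from energy = 63.1 keV).
N = E_total / E_photon = 2.82·10^-8 J / 1.011·10^-14 J = 2.79·10^6.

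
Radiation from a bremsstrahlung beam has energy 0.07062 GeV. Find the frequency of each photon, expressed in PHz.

Take h = 6.62607015 × 10^-34 J·s, 1 eV = 1.602176634 × 10^-19 J.
In SI units: E = 0.07062 GeV = 1.1315 × 10^-11 J.
The photon relation is f = E/h, giving f = 1.708 × 10^22 Hz.
Converting to PHz: f = 1.708 × 10^7 PHz ≈ 1.71 × 10^7 PHz.

1.71 × 10^7 PHz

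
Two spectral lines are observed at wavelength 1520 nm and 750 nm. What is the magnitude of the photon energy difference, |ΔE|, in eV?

0.837 eV

Using E = hc/λ: E₁ = 1.307 × 10^-19 J, E₂ = 2.649 × 10^-19 J.
|ΔE| = |1.307 × 10^-19 − 2.649 × 10^-19| = 1.34 × 10^-19 J = 0.837 eV.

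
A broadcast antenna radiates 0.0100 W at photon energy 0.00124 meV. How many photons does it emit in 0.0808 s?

4.07 × 10^21 photons

Total energy: E_total = P·t = 0.0100 × 0.0808 = 8.080 × 10^-4 J.
Per-photon energy: E = 1.987 × 10^-25 J.
N = E_total / E_photon = 4.07 × 10^21.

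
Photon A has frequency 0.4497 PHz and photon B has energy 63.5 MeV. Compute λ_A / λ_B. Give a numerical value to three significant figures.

λ_A = 6.666 × 10^-7 m (from frequency = 0.4497 PHz, via λ = c/f).
λ_B = 1.953 × 10^-14 m (from energy = 63.5 MeV, via λ = hc/E).
Ratio = 6.666 × 10^-7 / 1.953 × 10^-14 = 3.41 × 10^7.

3.41 × 10^7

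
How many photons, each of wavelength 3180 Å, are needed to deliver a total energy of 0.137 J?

Per-photon energy: E = 6.247e-19 J (from wavelength = 3180 Å).
N = E_total / E_photon = 0.137 J / 6.247e-19 J = 2.19e17.

2.19e17 photons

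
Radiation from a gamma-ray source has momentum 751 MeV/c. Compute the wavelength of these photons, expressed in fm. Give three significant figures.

1.65 fm

First convert: p = 751 MeV/c = 4.0136 × 10^-19 kg·m/s.
The photon relation is λ = h/p, giving λ = 1.651 × 10^-15 m.
Converting to fm: λ = 1.651 fm ≈ 1.65 fm.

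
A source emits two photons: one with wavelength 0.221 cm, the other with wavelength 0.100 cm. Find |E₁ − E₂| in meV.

0.679 meV

Using E = hc/λ: E₁ = 8.988·10^-23 J, E₂ = 1.986·10^-22 J.
|ΔE| = |8.988·10^-23 − 1.986·10^-22| = 1.09·10^-22 J = 0.679 meV.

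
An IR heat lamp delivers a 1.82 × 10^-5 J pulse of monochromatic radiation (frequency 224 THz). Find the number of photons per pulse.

1.23 × 10^14 photons

Per-photon energy: E = 1.484 × 10^-19 J (from frequency = 224 THz).
N = E_total / E_photon = 1.82 × 10^-5 J / 1.484 × 10^-19 J = 1.23 × 10^14.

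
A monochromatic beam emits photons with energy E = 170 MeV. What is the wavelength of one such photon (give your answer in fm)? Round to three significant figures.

7.29 fm

(h = 6.62607015 × 10^-34 J·s, c = 2.99792458 × 10^8 m/s, 1 eV = 1.602176634 × 10^-19 J.)
In SI units: E = 170 MeV = 2.7237 × 10^-11 J.
For a photon λ = hc/E, so λ = 7.293 × 10^-15 m.
Converting to fm: λ = 7.293 fm ≈ 7.29 fm.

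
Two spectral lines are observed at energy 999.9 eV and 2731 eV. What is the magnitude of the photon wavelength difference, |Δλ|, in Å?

Using λ = hc/E: λ₁ = 1.2400 × 10^-9 m, λ₂ = 4.5399 × 10^-10 m.
|Δλ| = |1.2400 × 10^-9 − 4.5399 × 10^-10| = 7.86 × 10^-10 m = 7.86 Å.

7.86 Å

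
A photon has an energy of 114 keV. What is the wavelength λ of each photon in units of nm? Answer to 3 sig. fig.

0.0109 nm

Convert to SI: E = 114 keV = 1.8265 × 10^-14 J.
For a photon λ = hc/E, so λ = 1.088 × 10^-11 m.
Converting to nm: λ = 0.01088 nm ≈ 0.0109 nm.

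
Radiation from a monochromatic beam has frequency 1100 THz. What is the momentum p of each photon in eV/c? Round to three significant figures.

Convert to SI: f = 1100 THz = 1.1 × 10^15 Hz.
Since p = hf/c for a photon, p = 2.431 × 10^-27 kg·m/s.
Converting to eV/c: p = 4.549 eV/c ≈ 4.55 eV/c.

4.55 eV/c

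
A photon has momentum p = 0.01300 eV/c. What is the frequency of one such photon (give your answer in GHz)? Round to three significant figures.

Convert to SI: p = 0.01300 eV/c = 6.9476e-30 kg·m/s.
Since f = pc/h for a photon, f = 3.143e12 Hz.
Converting to GHz: f = 3143 GHz ≈ 3140 GHz.

3140 GHz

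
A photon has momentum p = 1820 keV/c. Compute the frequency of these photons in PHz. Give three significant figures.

First convert: p = 1820 keV/c = 9.7266e-22 kg·m/s.
The photon relation is f = pc/h, giving f = 4.401e20 Hz.
Converting to PHz: f = 440100 PHz ≈ 4.40e5 PHz.

4.40e5 PHz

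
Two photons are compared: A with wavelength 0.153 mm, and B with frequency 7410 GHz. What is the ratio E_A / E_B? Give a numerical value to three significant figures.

0.264

E_A = 1.298 × 10^-21 J (from wavelength = 0.153 mm, via E = hc/λ).
E_B = 4.910 × 10^-21 J (from frequency = 7410 GHz, via E = hf).
Ratio = 1.298 × 10^-21 / 4.910 × 10^-21 = 0.264.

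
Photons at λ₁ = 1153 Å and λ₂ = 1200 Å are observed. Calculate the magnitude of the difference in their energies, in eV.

Using E = hc/λ: E₁ = 1.7228e-18 J, E₂ = 1.6554e-18 J.
|ΔE| = |1.7228e-18 − 1.6554e-18| = 6.75e-20 J = 0.421 eV.

0.421 eV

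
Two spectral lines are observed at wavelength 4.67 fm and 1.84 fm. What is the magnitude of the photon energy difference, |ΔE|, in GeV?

Using E = hc/λ: E₁ = 4.254e-11 J, E₂ = 1.080e-10 J.
|ΔE| = |4.254e-11 − 1.080e-10| = 6.54e-11 J = 0.408 GeV.

0.408 GeV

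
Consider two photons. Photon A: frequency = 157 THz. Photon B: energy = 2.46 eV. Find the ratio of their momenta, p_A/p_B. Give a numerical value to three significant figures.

0.264

p_A = 3.470e-28 kg·m/s (from frequency = 157 THz, via p = hf/c).
p_B = 1.315e-27 kg·m/s (from energy = 2.46 eV, via p = E/c).
Ratio = 3.470e-28 / 1.315e-27 = 0.264.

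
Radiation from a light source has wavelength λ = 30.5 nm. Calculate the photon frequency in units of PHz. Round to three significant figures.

9.83 PHz

Take c = 2.99792458e8 m/s.
In SI units: λ = 30.5 nm = 3.05e-8 m.
Apply f = c/λ: f = 9.829e15 Hz.
Converting to PHz: f = 9.829 PHz ≈ 9.83 PHz.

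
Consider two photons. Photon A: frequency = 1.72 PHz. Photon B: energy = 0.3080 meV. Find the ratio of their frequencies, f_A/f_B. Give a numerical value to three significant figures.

f_A = 1.720 × 10^15 Hz (from frequency = 1.72 PHz, via f given directly).
f_B = 7.447 × 10^10 Hz (from energy = 0.3080 meV, via f = E/h).
Ratio = 1.720 × 10^15 / 7.447 × 10^10 = 2.31 × 10^4.

2.31 × 10^4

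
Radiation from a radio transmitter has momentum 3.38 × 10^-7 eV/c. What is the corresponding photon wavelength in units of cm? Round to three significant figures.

Use h = 6.62607015 × 10^-34 J·s, c = 2.99792458 × 10^8 m/s, 1 eV = 1.602176634 × 10^-19 J.
First convert: p = 3.38 × 10^-7 eV/c = 1.8064 × 10^-34 kg·m/s.
The photon relation is λ = h/p, giving λ = 3.668 m.
Converting to cm: λ = 366.8 cm ≈ 367 cm.

367 cm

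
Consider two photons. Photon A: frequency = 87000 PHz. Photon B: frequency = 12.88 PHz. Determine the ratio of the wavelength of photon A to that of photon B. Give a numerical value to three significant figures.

λ_A = 3.446e-12 m (from frequency = 87000 PHz, via λ = c/f).
λ_B = 2.328e-8 m (from frequency = 12.88 PHz, via λ = c/f).
Ratio = 3.446e-12 / 2.328e-8 = 1.48e-4.

1.48e-4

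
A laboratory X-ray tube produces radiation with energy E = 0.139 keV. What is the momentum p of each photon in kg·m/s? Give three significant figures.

In SI units: E = 0.139 keV = 2.2270 × 10^-17 J.
The photon relation is p = E/c, giving p = 7.429 × 10^-26 kg·m/s.
So p ≈ 7.43 × 10^-26 kg·m/s.

7.43 × 10^-26 kg·m/s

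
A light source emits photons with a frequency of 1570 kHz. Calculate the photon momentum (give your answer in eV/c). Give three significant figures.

6.49e-9 eV/c

Use h = 6.62607015e-34 J·s, c = 2.99792458e8 m/s, 1 eV = 1.602176634e-19 J.
First convert: f = 1570 kHz = 1.57e6 Hz.
Apply p = hf/c: p = 3.470e-36 kg·m/s.
Converting to eV/c: p = 6.493e-9 eV/c ≈ 6.49e-9 eV/c.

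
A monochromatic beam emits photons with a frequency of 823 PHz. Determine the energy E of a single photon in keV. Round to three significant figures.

Convert to SI: f = 823 PHz = 8.23 × 10^17 Hz.
Since E = hf for a photon, E = 5.453 × 10^-16 J.
Converting to keV: E = 3.404 keV ≈ 3.40 keV.

3.40 keV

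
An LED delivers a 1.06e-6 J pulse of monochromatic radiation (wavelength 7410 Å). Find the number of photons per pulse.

Per-photon energy: E = 2.681e-19 J (from wavelength = 7410 Å).
N = E_total / E_photon = 1.06e-6 J / 2.681e-19 J = 3.95e12.

3.95e12 photons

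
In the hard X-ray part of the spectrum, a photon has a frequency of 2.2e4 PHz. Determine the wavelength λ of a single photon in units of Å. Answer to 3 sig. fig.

Use c = 2.99792458e8 m/s.
Convert to SI: f = 2.2e4 PHz = 2.2e19 Hz.
For a photon λ = c/f, so λ = 1.363e-11 m.
Converting to Å: λ = 0.1363 Å ≈ 0.136 Å.

0.136 Å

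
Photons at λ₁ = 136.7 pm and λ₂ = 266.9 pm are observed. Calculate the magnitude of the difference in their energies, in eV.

Using E = hc/λ: E₁ = 1.4531e-15 J, E₂ = 7.4427e-16 J.
|ΔE| = |1.4531e-15 − 7.4427e-16| = 7.09e-16 J = 4420 eV.

4420 eV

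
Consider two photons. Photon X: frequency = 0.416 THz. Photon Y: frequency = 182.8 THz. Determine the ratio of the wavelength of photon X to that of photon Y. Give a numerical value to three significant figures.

λ_X = 7.207e-4 m (from frequency = 0.416 THz, via λ = c/f).
λ_Y = 1.640e-6 m (from frequency = 182.8 THz, via λ = c/f).
Ratio = 7.207e-4 / 1.640e-6 = 439.

439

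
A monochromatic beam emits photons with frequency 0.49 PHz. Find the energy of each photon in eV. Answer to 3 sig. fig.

Take h = 6.62607015e-34 J·s, 1 eV = 1.602176634e-19 J.
Convert to SI: f = 0.49 PHz = 4.9e14 Hz.
Since E = hf for a photon, E = 3.247e-19 J.
Converting to eV: E = 2.026 eV ≈ 2.03 eV.

2.03 eV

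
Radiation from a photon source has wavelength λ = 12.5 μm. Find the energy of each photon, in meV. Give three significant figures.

Use h = 6.62607015e-34 J·s, c = 2.99792458e8 m/s, 1 eV = 1.602176634e-19 J.
First convert: λ = 12.5 μm = 1.25e-5 m.
Since E = hc/λ for a photon, E = 1.589e-20 J.
Converting to meV: E = 99.19 meV ≈ 99.2 meV.

99.2 meV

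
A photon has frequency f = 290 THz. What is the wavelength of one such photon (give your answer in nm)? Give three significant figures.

1030 nm

Take c = 2.99792458e8 m/s.
Convert to SI: f = 290 THz = 2.9e14 Hz.
Since λ = c/f for a photon, λ = 1.034e-6 m.
Converting to nm: λ = 1034 nm ≈ 1030 nm.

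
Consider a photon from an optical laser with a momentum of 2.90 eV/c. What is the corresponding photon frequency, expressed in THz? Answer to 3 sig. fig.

Use h = 6.62607015·10^-34 J·s, c = 2.99792458·10^8 m/s, 1 eV = 1.602176634·10^-19 J.
First convert: p = 2.90 eV/c = 1.5498·10^-27 kg·m/s.
For a photon f = pc/h, so f = 7.012·10^14 Hz.
Converting to THz: f = 701.2 THz ≈ 701 THz.

701 THz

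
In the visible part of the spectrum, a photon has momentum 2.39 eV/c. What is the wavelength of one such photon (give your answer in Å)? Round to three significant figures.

First convert: p = 2.39 eV/c = 1.2773 × 10^-27 kg·m/s.
The photon relation is λ = h/p, giving λ = 5.188 × 10^-7 m.
Converting to Å: λ = 5188 Å ≈ 5190 Å.

5190 Å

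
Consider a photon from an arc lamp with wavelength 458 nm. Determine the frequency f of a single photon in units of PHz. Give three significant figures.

0.655 PHz

(c = 2.99792458 × 10^8 m/s.)
First convert: λ = 458 nm = 4.58 × 10^-7 m.
Since f = c/λ for a photon, f = 6.546 × 10^14 Hz.
Converting to PHz: f = 0.6546 PHz ≈ 0.655 PHz.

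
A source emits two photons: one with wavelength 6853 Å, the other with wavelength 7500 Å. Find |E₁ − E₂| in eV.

0.156 eV

Using E = hc/λ: E₁ = 2.8987e-19 J, E₂ = 2.6486e-19 J.
|ΔE| = |2.8987e-19 − 2.6486e-19| = 2.50e-20 J = 0.156 eV.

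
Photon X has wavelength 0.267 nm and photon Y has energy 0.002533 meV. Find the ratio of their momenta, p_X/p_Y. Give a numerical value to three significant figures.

p_X = 2.482e-24 kg·m/s (from wavelength = 0.267 nm, via p = h/λ).
p_Y = 1.354e-33 kg·m/s (from energy = 0.002533 meV, via p = E/c).
Ratio = 2.482e-24 / 1.354e-33 = 1.83e9.

1.83e9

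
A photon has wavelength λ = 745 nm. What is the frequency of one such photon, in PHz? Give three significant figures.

0.402 PHz

First convert: λ = 745 nm = 7.45 × 10^-7 m.
Since f = c/λ for a photon, f = 4.024 × 10^14 Hz.
Converting to PHz: f = 0.4024 PHz ≈ 0.402 PHz.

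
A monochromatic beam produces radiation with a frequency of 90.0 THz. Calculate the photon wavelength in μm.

First convert: f = 90.0 THz = 9.00e13 Hz.
For a photon λ = c/f, so λ = 3.331e-6 m.
Converting to μm: λ = 3.331 μm ≈ 3.33 μm.

3.33 μm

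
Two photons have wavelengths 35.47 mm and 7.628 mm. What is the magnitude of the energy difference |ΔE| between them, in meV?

0.128 meV

Using E = hc/λ: E₁ = 5.6004e-24 J, E₂ = 2.6042e-23 J.
|ΔE| = |5.6004e-24 − 2.6042e-23| = 2.04e-23 J = 0.128 meV.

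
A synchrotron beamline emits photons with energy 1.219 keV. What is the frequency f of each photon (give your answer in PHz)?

Convert to SI: E = 1.219 keV = 1.9531 × 10^-16 J.
For a photon f = E/h, so f = 2.948 × 10^17 Hz.
Converting to PHz: f = 294.8 PHz ≈ 295 PHz.

295 PHz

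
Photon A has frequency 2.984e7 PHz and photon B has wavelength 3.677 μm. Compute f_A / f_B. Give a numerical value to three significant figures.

3.66e8

f_A = 2.984e22 Hz (from frequency = 2.984e7 PHz, via f given directly).
f_B = 8.153e13 Hz (from wavelength = 3.677 μm, via f = c/λ).
Ratio = 2.984e22 / 8.153e13 = 3.66e8.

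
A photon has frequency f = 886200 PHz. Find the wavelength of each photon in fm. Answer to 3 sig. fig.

338 fm

Convert to SI: f = 886200 PHz = 8.862e20 Hz.
The photon relation is λ = c/f, giving λ = 3.383e-13 m.
Converting to fm: λ = 338.3 fm ≈ 338 fm.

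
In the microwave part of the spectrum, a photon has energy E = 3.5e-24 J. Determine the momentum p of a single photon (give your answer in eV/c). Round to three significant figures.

(c = 2.99792458e8 m/s, 1 eV = 1.602176634e-19 J.)
For a photon p = E/c, so p = 1.167e-32 kg·m/s.
Converting to eV/c: p = 2.185e-5 eV/c ≈ 2.18e-5 eV/c.

2.18e-5 eV/c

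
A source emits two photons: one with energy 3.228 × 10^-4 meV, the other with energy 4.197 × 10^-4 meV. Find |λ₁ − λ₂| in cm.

88.7 cm

Using λ = hc/E: λ₁ = 3.8409 m, λ₂ = 2.9541 m.
|Δλ| = |3.8409 − 2.9541| = 0.887 m = 88.7 cm.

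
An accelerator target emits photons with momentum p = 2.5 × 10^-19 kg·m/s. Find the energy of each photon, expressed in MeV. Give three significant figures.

468 MeV

(c = 2.99792458 × 10^8 m/s, 1 eV = 1.602176634 × 10^-19 J.)
The photon relation is E = pc, giving E = 7.495 × 10^-11 J.
Converting to MeV: E = 467.8 MeV ≈ 468 MeV.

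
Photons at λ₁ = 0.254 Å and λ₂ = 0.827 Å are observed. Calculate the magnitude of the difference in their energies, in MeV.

0.0338 MeV

Using E = hc/λ: E₁ = 7.821e-15 J, E₂ = 2.402e-15 J.
|ΔE| = |7.821e-15 − 2.402e-15| = 5.42e-15 J = 0.0338 MeV.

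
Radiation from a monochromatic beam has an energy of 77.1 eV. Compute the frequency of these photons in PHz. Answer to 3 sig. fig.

18.6 PHz

Take h = 6.62607015e-34 J·s, 1 eV = 1.602176634e-19 J.
In SI units: E = 77.1 eV = 1.2353e-17 J.
Since f = E/h for a photon, f = 1.864e16 Hz.
Converting to PHz: f = 18.64 PHz ≈ 18.6 PHz.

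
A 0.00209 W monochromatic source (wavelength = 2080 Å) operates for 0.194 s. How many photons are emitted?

Total energy: E_total = P·t = 0.00209 × 0.194 = 4.055 × 10^-4 J.
Per-photon energy: E = 9.550 × 10^-19 J.
N = E_total / E_photon = 4.25 × 10^14.

4.25 × 10^14 photons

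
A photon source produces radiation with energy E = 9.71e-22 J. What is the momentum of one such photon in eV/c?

Take c = 2.99792458e8 m/s, 1 eV = 1.602176634e-19 J.
Apply p = E/c: p = 3.239e-30 kg·m/s.
Converting to eV/c: p = 0.006061 eV/c ≈ 6.06e-3 eV/c.

6.06e-3 eV/c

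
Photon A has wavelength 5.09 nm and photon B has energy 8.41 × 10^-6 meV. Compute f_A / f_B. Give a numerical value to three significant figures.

2.90 × 10^10

f_A = 5.890 × 10^16 Hz (from wavelength = 5.09 nm, via f = c/λ).
f_B = 2.034 × 10^6 Hz (from energy = 8.41 × 10^-6 meV, via f = E/h).
Ratio = 5.890 × 10^16 / 2.034 × 10^6 = 2.90 × 10^10.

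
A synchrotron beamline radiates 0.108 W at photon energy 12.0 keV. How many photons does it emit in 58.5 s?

3.29 × 10^15 photons

Total energy: E_total = P·t = 0.108 × 58.5 = 6.318 J.
Per-photon energy: E = 1.923 × 10^-15 J.
N = E_total / E_photon = 3.29 × 10^15.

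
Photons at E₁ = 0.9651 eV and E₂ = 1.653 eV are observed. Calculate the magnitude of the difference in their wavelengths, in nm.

Using λ = hc/E: λ₁ = 1.2847e-6 m, λ₂ = 7.5006e-7 m.
|Δλ| = |1.2847e-6 − 7.5006e-7| = 5.35e-7 m = 535 nm.

535 nm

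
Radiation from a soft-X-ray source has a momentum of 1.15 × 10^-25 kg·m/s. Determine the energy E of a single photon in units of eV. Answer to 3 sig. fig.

215 eV

Since E = pc for a photon, E = 3.448 × 10^-17 J.
Converting to eV: E = 215.2 eV ≈ 215 eV.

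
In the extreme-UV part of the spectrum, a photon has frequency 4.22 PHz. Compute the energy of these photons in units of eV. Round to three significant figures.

17.5 eV

In SI units: f = 4.22 PHz = 4.22 × 10^15 Hz.
Apply E = hf: E = 2.796 × 10^-18 J.
Converting to eV: E = 17.45 eV ≈ 17.5 eV.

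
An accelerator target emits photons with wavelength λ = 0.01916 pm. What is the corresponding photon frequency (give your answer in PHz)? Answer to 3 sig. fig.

1.56·10^7 PHz

Convert to SI: λ = 0.01916 pm = 1.916·10^-14 m.
The photon relation is f = c/λ, giving f = 1.565·10^22 Hz.
Converting to PHz: f = 1.565·10^7 PHz ≈ 1.56·10^7 PHz.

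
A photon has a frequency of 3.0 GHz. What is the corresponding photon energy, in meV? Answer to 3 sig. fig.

0.0124 meV

First convert: f = 3.0 GHz = 3.0e9 Hz.
For a photon E = hf, so E = 1.988e-24 J.
Converting to meV: E = 0.01241 meV ≈ 0.0124 meV.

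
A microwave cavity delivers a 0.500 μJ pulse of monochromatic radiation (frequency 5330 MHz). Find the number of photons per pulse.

1.42e17 photons

Per-photon energy: E = 3.532e-24 J (from frequency = 5330 MHz).
N = E_total / E_photon = 5.00e-7 J / 3.532e-24 J = 1.42e17.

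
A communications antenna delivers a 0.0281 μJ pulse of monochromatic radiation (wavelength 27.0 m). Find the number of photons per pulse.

3.82·10^18 photons

Per-photon energy: E = 7.357·10^-27 J (from wavelength = 27.0 m).
N = E_total / E_photon = 2.81·10^-8 J / 7.357·10^-27 J = 3.82·10^18.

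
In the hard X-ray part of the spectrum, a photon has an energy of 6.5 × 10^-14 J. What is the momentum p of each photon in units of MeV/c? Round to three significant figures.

0.406 MeV/c

(c = 2.99792458 × 10^8 m/s, 1 eV = 1.602176634 × 10^-19 J.)
Since p = E/c for a photon, p = 2.168 × 10^-22 kg·m/s.
Converting to MeV/c: p = 0.4057 MeV/c ≈ 0.406 MeV/c.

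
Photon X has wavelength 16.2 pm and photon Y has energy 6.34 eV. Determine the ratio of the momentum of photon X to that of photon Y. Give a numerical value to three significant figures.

1.21e4

p_X = 4.090e-23 kg·m/s (from wavelength = 16.2 pm, via p = h/λ).
p_Y = 3.388e-27 kg·m/s (from energy = 6.34 eV, via p = E/c).
Ratio = 4.090e-23 / 3.388e-27 = 1.21e4.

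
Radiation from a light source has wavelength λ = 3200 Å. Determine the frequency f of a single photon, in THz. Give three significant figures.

937 THz

In SI units: λ = 3200 Å = 3.2e-7 m.
Apply f = c/λ: f = 9.369e14 Hz.
Converting to THz: f = 936.9 THz ≈ 937 THz.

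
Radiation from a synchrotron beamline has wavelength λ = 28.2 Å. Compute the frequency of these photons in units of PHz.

Use c = 2.99792458e8 m/s.
In SI units: λ = 28.2 Å = 2.82e-9 m.
Apply f = c/λ: f = 1.063e17 Hz.
Converting to PHz: f = 106.3 PHz ≈ 106 PHz.

106 PHz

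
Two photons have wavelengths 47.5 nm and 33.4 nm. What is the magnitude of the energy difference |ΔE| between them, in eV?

11.0 eV

Using E = hc/λ: E₁ = 4.182 × 10^-18 J, E₂ = 5.947 × 10^-18 J.
|ΔE| = |4.182 × 10^-18 − 5.947 × 10^-18| = 1.77 × 10^-18 J = 11.0 eV.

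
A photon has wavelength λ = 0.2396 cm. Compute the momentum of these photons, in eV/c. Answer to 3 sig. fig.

In SI units: λ = 0.2396 cm = 0.002396 m.
For a photon p = h/λ, so p = 2.765·10^-31 kg·m/s.
Converting to eV/c: p = 5.175·10^-4 eV/c ≈ 5.17·10^-4 eV/c.

5.17·10^-4 eV/c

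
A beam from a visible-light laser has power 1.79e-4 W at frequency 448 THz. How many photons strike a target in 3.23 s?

1.95e15 photons

Total energy: E_total = P·t = 1.79e-4 × 3.23 = 5.782e-4 J.
Per-photon energy: E = 2.968e-19 J.
N = E_total / E_photon = 1.95e15.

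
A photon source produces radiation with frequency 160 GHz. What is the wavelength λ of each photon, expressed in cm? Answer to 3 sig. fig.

Use c = 2.99792458 × 10^8 m/s.
First convert: f = 160 GHz = 1.6 × 10^11 Hz.
Apply λ = c/f: λ = 0.001874 m.
Converting to cm: λ = 0.1874 cm ≈ 0.187 cm.

0.187 cm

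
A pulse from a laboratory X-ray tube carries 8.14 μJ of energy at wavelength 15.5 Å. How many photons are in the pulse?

6.35·10^10 photons

Per-photon energy: E = 1.282·10^-16 J (from wavelength = 15.5 Å).
N = E_total / E_photon = 8.14·10^-6 J / 1.282·10^-16 J = 6.35·10^10.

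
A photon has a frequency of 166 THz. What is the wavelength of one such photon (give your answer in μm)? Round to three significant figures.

1.81 μm

Convert to SI: f = 166 THz = 1.66 × 10^14 Hz.
Since λ = c/f for a photon, λ = 1.806 × 10^-6 m.
Converting to μm: λ = 1.806 μm ≈ 1.81 μm.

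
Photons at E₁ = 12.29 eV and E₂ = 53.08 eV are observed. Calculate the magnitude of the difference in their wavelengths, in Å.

775 Å

Using λ = hc/E: λ₁ = 1.0088 × 10^-7 m, λ₂ = 2.3358 × 10^-8 m.
|Δλ| = |1.0088 × 10^-7 − 2.3358 × 10^-8| = 7.75 × 10^-8 m = 775 Å.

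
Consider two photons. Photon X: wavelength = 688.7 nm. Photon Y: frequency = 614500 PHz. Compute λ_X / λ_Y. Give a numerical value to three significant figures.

λ_X = 6.887 × 10^-7 m (from wavelength = 688.7 nm, via λ given directly).
λ_Y = 4.879 × 10^-13 m (from frequency = 614500 PHz, via λ = c/f).
Ratio = 6.887 × 10^-7 / 4.879 × 10^-13 = 1.41 × 10^6.

1.41 × 10^6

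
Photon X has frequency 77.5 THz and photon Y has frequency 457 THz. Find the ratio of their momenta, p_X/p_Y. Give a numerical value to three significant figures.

0.170

p_X = 1.713e-28 kg·m/s (from frequency = 77.5 THz, via p = hf/c).
p_Y = 1.010e-27 kg·m/s (from frequency = 457 THz, via p = hf/c).
Ratio = 1.713e-28 / 1.010e-27 = 0.170.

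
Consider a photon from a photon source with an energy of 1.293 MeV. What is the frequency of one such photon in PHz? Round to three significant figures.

3.13·10^5 PHz

Take h = 6.62607015·10^-34 J·s, 1 eV = 1.602176634·10^-19 J.
In SI units: E = 1.293 MeV = 2.0716·10^-13 J.
Since f = E/h for a photon, f = 3.126·10^20 Hz.
Converting to PHz: f = 312600 PHz ≈ 3.13·10^5 PHz.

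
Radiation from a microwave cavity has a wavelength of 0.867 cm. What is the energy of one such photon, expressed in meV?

Take h = 6.62607015·10^-34 J·s, c = 2.99792458·10^8 m/s, 1 eV = 1.602176634·10^-19 J.
In SI units: λ = 0.867 cm = 0.00867 m.
Since E = hc/λ for a photon, E = 2.291·10^-23 J.
Converting to meV: E = 0.1430 meV ≈ 0.143 meV.

0.143 meV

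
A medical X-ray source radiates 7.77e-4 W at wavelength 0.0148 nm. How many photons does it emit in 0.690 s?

3.99e10 photons

Total energy: E_total = P·t = 7.77e-4 × 0.690 = 5.361e-4 J.
Per-photon energy: E = 1.342e-14 J.
N = E_total / E_photon = 3.99e10.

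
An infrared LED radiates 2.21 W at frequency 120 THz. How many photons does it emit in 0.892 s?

2.48 × 10^19 photons

Total energy: E_total = P·t = 2.21 × 0.892 = 1.971 J.
Per-photon energy: E = 7.951 × 10^-20 J.
N = E_total / E_photon = 2.48 × 10^19.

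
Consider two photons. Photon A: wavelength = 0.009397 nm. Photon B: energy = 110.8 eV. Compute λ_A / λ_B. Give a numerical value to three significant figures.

8.40 × 10^-4

λ_A = 9.397 × 10^-12 m (from wavelength = 0.009397 nm, via λ given directly).
λ_B = 1.119 × 10^-8 m (from energy = 110.8 eV, via λ = hc/E).
Ratio = 9.397 × 10^-12 / 1.119 × 10^-8 = 8.40 × 10^-4.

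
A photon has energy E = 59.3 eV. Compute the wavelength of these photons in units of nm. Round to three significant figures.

In SI units: E = 59.3 eV = 9.5009e-18 J.
For a photon λ = hc/E, so λ = 2.091e-8 m.
Converting to nm: λ = 20.91 nm ≈ 20.9 nm.

20.9 nm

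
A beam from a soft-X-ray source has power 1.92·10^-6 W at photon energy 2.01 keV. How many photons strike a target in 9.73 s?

5.80·10^10 photons

Total energy: E_total = P·t = 1.92·10^-6 × 9.73 = 1.868·10^-5 J.
Per-photon energy: E = 3.220·10^-16 J.
N = E_total / E_photon = 5.80·10^10.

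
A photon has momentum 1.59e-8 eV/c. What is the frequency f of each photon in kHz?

3840 kHz

In SI units: p = 1.59e-8 eV/c = 8.4974e-36 kg·m/s.
The photon relation is f = pc/h, giving f = 3.845e6 Hz.
Converting to kHz: f = 3845 kHz ≈ 3840 kHz.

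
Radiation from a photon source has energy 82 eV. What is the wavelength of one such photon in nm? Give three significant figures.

Use h = 6.62607015e-34 J·s, c = 2.99792458e8 m/s, 1 eV = 1.602176634e-19 J.
First convert: E = 82 eV = 1.3138e-17 J.
Since λ = hc/E for a photon, λ = 1.512e-8 m.
Converting to nm: λ = 15.12 nm ≈ 15.1 nm.

15.1 nm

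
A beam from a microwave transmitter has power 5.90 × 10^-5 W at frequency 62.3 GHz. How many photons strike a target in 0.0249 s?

3.56 × 10^16 photons

Total energy: E_total = P·t = 5.90 × 10^-5 × 0.0249 = 1.469 × 10^-6 J.
Per-photon energy: E = 4.128 × 10^-23 J.
N = E_total / E_photon = 3.56 × 10^16.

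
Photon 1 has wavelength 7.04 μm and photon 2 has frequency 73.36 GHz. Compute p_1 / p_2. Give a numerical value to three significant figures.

p_1 = 9.412e-29 kg·m/s (from wavelength = 7.04 μm, via p = h/λ).
p_2 = 1.621e-31 kg·m/s (from frequency = 73.36 GHz, via p = hf/c).
Ratio = 9.412e-29 / 1.621e-31 = 580.

580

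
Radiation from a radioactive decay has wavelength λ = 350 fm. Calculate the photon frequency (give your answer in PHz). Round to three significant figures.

In SI units: λ = 350 fm = 3.5 × 10^-13 m.
Since f = c/λ for a photon, f = 8.565 × 10^20 Hz.
Converting to PHz: f = 856500 PHz ≈ 8.57 × 10^5 PHz.

8.57 × 10^5 PHz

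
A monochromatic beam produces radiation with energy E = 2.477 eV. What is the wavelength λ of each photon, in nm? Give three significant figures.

501 nm

(h = 6.62607015 × 10^-34 J·s, c = 2.99792458 × 10^8 m/s, 1 eV = 1.602176634 × 10^-19 J.)
In SI units: E = 2.477 eV = 3.9686 × 10^-19 J.
For a photon λ = hc/E, so λ = 5.005 × 10^-7 m.
Converting to nm: λ = 500.5 nm ≈ 501 nm.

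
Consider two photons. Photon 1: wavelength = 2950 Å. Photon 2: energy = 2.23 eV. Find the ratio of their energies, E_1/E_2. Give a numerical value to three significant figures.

1.88

E_1 = 6.734 × 10^-19 J (from wavelength = 2950 Å, via E = hc/λ).
E_2 = 3.573 × 10^-19 J (from energy = 2.23 eV, via E given directly).
Ratio = 6.734 × 10^-19 / 3.573 × 10^-19 = 1.88.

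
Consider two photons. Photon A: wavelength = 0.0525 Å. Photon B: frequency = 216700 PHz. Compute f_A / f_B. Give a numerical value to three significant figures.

f_A = 5.710e19 Hz (from wavelength = 0.0525 Å, via f = c/λ).
f_B = 2.167e20 Hz (from frequency = 216700 PHz, via f given directly).
Ratio = 5.710e19 / 2.167e20 = 0.264.

0.264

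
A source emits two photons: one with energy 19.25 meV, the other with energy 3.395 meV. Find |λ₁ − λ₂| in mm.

Using λ = hc/E: λ₁ = 6.4407e-5 m, λ₂ = 3.6520e-4 m.
|Δλ| = |6.4407e-5 − 3.6520e-4| = 3.01e-4 m = 0.301 mm.

0.301 mm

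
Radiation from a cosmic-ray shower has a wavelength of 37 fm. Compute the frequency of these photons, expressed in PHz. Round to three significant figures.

Take c = 2.99792458 × 10^8 m/s.
Convert to SI: λ = 37 fm = 3.7 × 10^-14 m.
Since f = c/λ for a photon, f = 8.102 × 10^21 Hz.
Converting to PHz: f = 8.102 × 10^6 PHz ≈ 8.10 × 10^6 PHz.

8.10 × 10^6 PHz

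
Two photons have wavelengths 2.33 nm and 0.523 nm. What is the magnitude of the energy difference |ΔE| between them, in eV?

1840 eV

Using E = hc/λ: E₁ = 8.526 × 10^-17 J, E₂ = 3.798 × 10^-16 J.
|ΔE| = |8.526 × 10^-17 − 3.798 × 10^-16| = 2.95 × 10^-16 J = 1840 eV.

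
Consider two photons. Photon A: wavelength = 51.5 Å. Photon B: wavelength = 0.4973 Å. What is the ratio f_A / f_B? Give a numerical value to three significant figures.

f_A = 5.821e16 Hz (from wavelength = 51.5 Å, via f = c/λ).
f_B = 6.028e18 Hz (from wavelength = 0.4973 Å, via f = c/λ).
Ratio = 5.821e16 / 6.028e18 = 9.66e-3.

9.66e-3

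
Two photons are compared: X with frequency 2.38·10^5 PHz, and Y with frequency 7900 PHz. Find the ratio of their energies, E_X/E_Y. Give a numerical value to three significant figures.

E_X = 1.577·10^-13 J (from frequency = 2.38·10^5 PHz, via E = hf).
E_Y = 5.235·10^-15 J (from frequency = 7900 PHz, via E = hf).
Ratio = 1.577·10^-13 / 5.235·10^-15 = 30.1.

30.1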